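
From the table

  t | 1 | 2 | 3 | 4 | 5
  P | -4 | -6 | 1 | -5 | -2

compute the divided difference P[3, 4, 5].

9/2

P[3,4] = (-5 - 1) / (4 - 3) = -6
P[4,5] = (-2 - (-5)) / (5 - 4) = 3
P[3,4,5] = (3 - (-6)) / (5 - 3) = 9/2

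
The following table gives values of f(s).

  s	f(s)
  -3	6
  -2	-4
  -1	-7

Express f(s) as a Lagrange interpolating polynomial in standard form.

f(s) = (7/2)s^2 + (15/2)s - 3

L_0(s) = (s + 2)(s + 1) / [2] = (1/2)s^2 + (3/2)s + 1
L_1(s) = (s + 3)(s + 1) / [-1] = -s^2 - 4s - 3
L_2(s) = (s + 3)(s + 2) / [2] = (1/2)s^2 + (5/2)s + 3
f(s) = 6·L_0 + (-4)·L_1 + (-7)·L_2
  6·L_0(s) = 3s^2 + 9s + 6
  (-4)·L_1(s) = 4s^2 + 16s + 12
  (-7)·L_2(s) = -(7/2)s^2 - (35/2)s - 21
Adding term by term: (7/2)s^2 + (15/2)s - 3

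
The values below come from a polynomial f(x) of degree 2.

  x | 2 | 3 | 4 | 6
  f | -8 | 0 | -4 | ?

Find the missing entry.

The 3 known values determine f uniquely (degree ≤ 2).
Evaluate each Lagrange basis at x = 6:
L_0(6) = (3)·(2)/[(-1)·(-2)] = 3
L_1(6) = (4)·(2)/[(1)·(-1)] = -8
L_2(6) = (4)·(3)/[(2)·(1)] = 6
Sum: (-8)·(3) + 0 + (-4)·(6) = -48

-48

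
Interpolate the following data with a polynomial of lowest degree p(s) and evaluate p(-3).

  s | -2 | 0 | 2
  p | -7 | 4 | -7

Using Newton's divided-difference form:
p[-2,0] = (4 - (-7)) / (0 - (-2)) = 11/2
p[0,2] = (-7 - 4) / (2 - 0) = -11/2
p[-2,0,2] = (-11/2 - 11/2) / (2 - (-2)) = -11/4
p(-3) = -7 + (11/2)·(-1) + (-11/4)·(-1)·(-3) = -83/4

-83/4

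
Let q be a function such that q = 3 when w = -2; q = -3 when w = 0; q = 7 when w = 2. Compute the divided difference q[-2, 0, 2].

q[-2,0] = (-3 - 3) / (0 - (-2)) = -3
q[0,2] = (7 - (-3)) / (2 - 0) = 5
q[-2,0,2] = (5 - (-3)) / (2 - (-2)) = 2

2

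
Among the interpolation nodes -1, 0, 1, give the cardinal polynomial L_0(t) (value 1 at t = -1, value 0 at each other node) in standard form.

L_0(t) = (1/2)t^2 - (1/2)t

L_0(t) = t(t - 1) / [(-1)·(-2)]
       = (t^2 - t) / (2)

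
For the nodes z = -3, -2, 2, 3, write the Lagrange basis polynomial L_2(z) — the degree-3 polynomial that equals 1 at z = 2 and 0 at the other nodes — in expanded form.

L_2(z) = -(1/20)z^3 - (1/10)z^2 + (9/20)z + 9/10

L_2(z) = (z + 3)(z + 2)(z - 3) / [(5)·(4)·(-1)]
       = (z^3 + 2z^2 - 9z - 18) / (-20)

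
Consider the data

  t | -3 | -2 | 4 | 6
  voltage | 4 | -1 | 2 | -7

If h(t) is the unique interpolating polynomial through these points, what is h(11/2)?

-1523/448

Evaluate each Lagrange basis at t = 11/2:
L_0(11/2) = (15/2)·(3/2)·(-1/2)/[(-1)·(-7)·(-9)] = 5/56
L_1(11/2) = (17/2)·(3/2)·(-1/2)/[(1)·(-6)·(-8)] = -17/128
L_2(11/2) = (17/2)·(15/2)·(-1/2)/[(7)·(6)·(-2)] = 85/224
L_3(11/2) = (17/2)·(15/2)·(3/2)/[(9)·(8)·(2)] = 85/128
Sum: 4·(5/56) + (-1)·(-17/128) + 2·(85/224) + (-7)·(85/128) = -1523/448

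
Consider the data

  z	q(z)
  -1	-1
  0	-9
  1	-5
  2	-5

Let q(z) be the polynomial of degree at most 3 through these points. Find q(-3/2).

25/2

Using Newton's divided-difference form:
q[-1,0] = (-9 - (-1)) / (0 - (-1)) = -8
q[0,1] = (-5 - (-9)) / (1 - 0) = 4
q[1,2] = (-5 - (-5)) / (2 - 1) = 0
q[-1,0,1] = (4 - (-8)) / (1 - (-1)) = 6
q[0,1,2] = (0 - 4) / (2 - 0) = -2
q[-1,0,1,2] = (-2 - 6) / (2 - (-1)) = -8/3
q(-3/2) = -1 + (-8)·(-1/2) + 6·(-1/2)·(-3/2) + (-8/3)·(-1/2)·(-3/2)·(-5/2) = 25/2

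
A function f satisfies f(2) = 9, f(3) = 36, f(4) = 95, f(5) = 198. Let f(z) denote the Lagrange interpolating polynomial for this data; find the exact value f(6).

357

Evaluate each Lagrange basis at z = 6:
L_0(6) = (3)·(2)·(1)/[(-1)·(-2)·(-3)] = -1
L_1(6) = (4)·(2)·(1)/[(1)·(-1)·(-2)] = 4
L_2(6) = (4)·(3)·(1)/[(2)·(1)·(-1)] = -6
L_3(6) = (4)·(3)·(2)/[(3)·(2)·(1)] = 4
Sum: 9·(-1) + 36·(4) + 95·(-6) + 198·(4) = 357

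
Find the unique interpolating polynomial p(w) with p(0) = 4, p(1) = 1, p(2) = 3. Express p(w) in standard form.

p(w) = (5/2)w^2 - (11/2)w + 4

L_0(w) = (w - 1)(w - 2) / [2] = (1/2)w^2 - (3/2)w + 1
L_1(w) = w(w - 2) / [-1] = -w^2 + 2w
L_2(w) = w(w - 1) / [2] = (1/2)w^2 - (1/2)w
p(w) = 4·L_0 + 1·L_1 + 3·L_2
  4·L_0(w) = 2w^2 - 6w + 4
  1·L_1(w) = -w^2 + 2w
  3·L_2(w) = (3/2)w^2 - (3/2)w
Adding term by term: (5/2)w^2 - (11/2)w + 4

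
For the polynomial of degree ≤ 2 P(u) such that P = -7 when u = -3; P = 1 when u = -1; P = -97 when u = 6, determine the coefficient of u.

-4

Build the Lagrange basis polynomials:
L_0(u) = (u + 1)(u - 6) / [18] = (1/18)u^2 - (5/18)u - 1/3
L_1(u) = (u + 3)(u - 6) / [-14] = -(1/14)u^2 + (3/14)u + 9/7
L_2(u) = (u + 3)(u + 1) / [63] = (1/63)u^2 + (4/63)u + 1/21
P(u) = (-7)·L_0 + 1·L_1 + (-97)·L_2
Only the coefficient of u is needed; take it from each L_i and combine:
(-7)·(-5/18) + 1·(3/14) + (-97)·(4/63) = -4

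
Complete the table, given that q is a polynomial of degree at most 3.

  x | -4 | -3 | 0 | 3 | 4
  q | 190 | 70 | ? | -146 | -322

-2

The 4 known values determine q uniquely (degree ≤ 3).
L_0(0) = (3)·(-3)·(-4)/[(-1)·(-7)·(-8)] = -9/14
L_1(0) = (4)·(-3)·(-4)/[(1)·(-6)·(-7)] = 8/7
L_2(0) = (4)·(3)·(-4)/[(7)·(6)·(-1)] = 8/7
L_3(0) = (4)·(3)·(-3)/[(8)·(7)·(1)] = -9/14
Sum: 190·(-9/14) + 70·(8/7) + (-146)·(8/7) + (-322)·(-9/14) = -2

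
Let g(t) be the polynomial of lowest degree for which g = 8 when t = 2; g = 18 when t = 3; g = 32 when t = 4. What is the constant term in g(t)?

0

Build the Lagrange basis polynomials:
L_0(t) = (t - 3)(t - 4) / [2] = (1/2)t^2 - (7/2)t + 6
L_1(t) = (t - 2)(t - 4) / [-1] = -t^2 + 6t - 8
L_2(t) = (t - 2)(t - 3) / [2] = (1/2)t^2 - (5/2)t + 3
g(t) = 8·L_0 + 18·L_1 + 32·L_2
Only the constant term is needed; take it from each L_i and combine:
8·(6) + 18·(-8) + 32·(3) = 0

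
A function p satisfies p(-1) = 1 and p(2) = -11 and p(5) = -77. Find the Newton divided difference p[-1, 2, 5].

-3

p[-1,2] = (-11 - 1) / (2 - (-1)) = -4
p[2,5] = (-77 - (-11)) / (5 - 2) = -22
p[-1,2,5] = (-22 - (-4)) / (5 - (-1)) = -3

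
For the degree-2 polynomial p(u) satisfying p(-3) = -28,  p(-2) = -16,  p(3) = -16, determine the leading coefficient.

-2

Build the Lagrange basis polynomials:
L_0(u) = (u + 2)(u - 3) / [6] = (1/6)u^2 - (1/6)u - 1
L_1(u) = (u + 3)(u - 3) / [-5] = -(1/5)u^2 + 9/5
L_2(u) = (u + 3)(u + 2) / [30] = (1/30)u^2 + (1/6)u + 1/5
p(u) = (-28)·L_0 + (-16)·L_1 + (-16)·L_2
Only the coefficient of u^2 is needed; take it from each L_i and combine:
(-28)·(1/6) + (-16)·(-1/5) + (-16)·(1/30) = -2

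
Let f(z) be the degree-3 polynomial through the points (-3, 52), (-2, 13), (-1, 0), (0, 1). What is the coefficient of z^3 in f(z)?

-2

L_0(z) = (z + 2)(z + 1)z / [-6] = -(1/6)z^3 - (1/2)z^2 - (1/3)z
L_1(z) = (z + 3)(z + 1)z / [2] = (1/2)z^3 + 2z^2 + (3/2)z
L_2(z) = (z + 3)(z + 2)z / [-2] = -(1/2)z^3 - (5/2)z^2 - 3z
L_3(z) = (z + 3)(z + 2)(z + 1) / [6] = (1/6)z^3 + z^2 + (11/6)z + 1
f(z) = 52·L_0 + 13·L_1 + 0·L_2 + 1·L_3
Only the coefficient of z^3 is needed; take it from each L_i and combine:
52·(-1/6) + 13·(1/2) + 0·(-1/2) + 1·(1/6) = -2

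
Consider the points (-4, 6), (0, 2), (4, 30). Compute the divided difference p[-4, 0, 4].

1

p[-4,0] = (2 - 6) / (0 - (-4)) = -1
p[0,4] = (30 - 2) / (4 - 0) = 7
p[-4,0,4] = (7 - (-1)) / (4 - (-4)) = 1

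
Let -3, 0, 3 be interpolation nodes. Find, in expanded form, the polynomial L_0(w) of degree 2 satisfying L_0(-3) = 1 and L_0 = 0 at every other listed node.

L_0(w) = (1/18)w^2 - (1/6)w

L_0(w) = w(w - 3) / [(-3)·(-6)]
       = (w^2 - 3w) / (18)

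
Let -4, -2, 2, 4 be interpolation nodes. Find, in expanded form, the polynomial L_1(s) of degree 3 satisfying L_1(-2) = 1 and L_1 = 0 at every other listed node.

L_1(s) = (1/48)s^3 - (1/24)s^2 - (1/3)s + 2/3

L_1(s) = (s + 4)(s - 2)(s - 4) / [(2)·(-4)·(-6)]
       = (s^3 - 2s^2 - 16s + 32) / (48)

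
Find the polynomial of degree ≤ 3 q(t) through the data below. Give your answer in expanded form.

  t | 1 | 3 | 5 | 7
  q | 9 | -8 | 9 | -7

q(t) = -(67/48)t^3 + (269/16)t^2 - (2765/48)t + 819/16

Newton's divided differences:
q[1,3] = (-8 - 9) / (3 - 1) = -17/2
q[3,5] = (9 - (-8)) / (5 - 3) = 17/2
q[5,7] = (-7 - 9) / (7 - 5) = -8
q[1,3,5] = (17/2 - (-17/2)) / (5 - 1) = 17/4
q[3,5,7] = (-8 - 17/2) / (7 - 3) = -33/8
q[1,3,5,7] = (-33/8 - 17/4) / (7 - 1) = -67/48
q(t) = 9 + (-17/2)·(t - 1) + (17/4)·(t - 1)(t - 3) + (-67/48)·(t - 1)(t - 3)(t - 5)
Expanding: q(t) = -(67/48)t^3 + (269/16)t^2 - (2765/48)t + 819/16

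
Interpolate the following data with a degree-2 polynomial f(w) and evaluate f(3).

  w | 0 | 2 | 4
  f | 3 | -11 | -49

-27

Evaluate each Lagrange basis at w = 3:
L_0(3) = (1)·(-1)/[(-2)·(-4)] = -1/8
L_1(3) = (3)·(-1)/[(2)·(-2)] = 3/4
L_2(3) = (3)·(1)/[(4)·(2)] = 3/8
Sum: 3·(-1/8) + (-11)·(3/4) + (-49)·(3/8) = -27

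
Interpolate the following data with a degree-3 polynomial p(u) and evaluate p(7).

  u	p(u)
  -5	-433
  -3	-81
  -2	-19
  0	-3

1439

L_0(7) = (10)·(9)·(7)/[(-2)·(-3)·(-5)] = -21
L_1(7) = (12)·(9)·(7)/[(2)·(-1)·(-3)] = 126
L_2(7) = (12)·(10)·(7)/[(3)·(1)·(-2)] = -140
L_3(7) = (12)·(10)·(9)/[(5)·(3)·(2)] = 36
Sum: (-433)·(-21) + (-81)·(126) + (-19)·(-140) + (-3)·(36) = 1439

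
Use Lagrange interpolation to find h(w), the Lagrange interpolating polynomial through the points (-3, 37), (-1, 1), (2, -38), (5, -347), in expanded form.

h(w) = -2w^3 - 3w^2 - 4w - 2

Build the Lagrange basis polynomials:
L_0(w) = (w + 1)(w - 2)(w - 5) / [-80] = -(1/80)w^3 + (3/40)w^2 - (3/80)w - 1/8
L_1(w) = (w + 3)(w - 2)(w - 5) / [36] = (1/36)w^3 - (1/9)w^2 - (11/36)w + 5/6
L_2(w) = (w + 3)(w + 1)(w - 5) / [-45] = -(1/45)w^3 + (1/45)w^2 + (17/45)w + 1/3
L_3(w) = (w + 3)(w + 1)(w - 2) / [144] = (1/144)w^3 + (1/72)w^2 - (5/144)w - 1/24
h(w) = 37·L_0 + 1·L_1 + (-38)·L_2 + (-347)·L_3
  37·L_0(w) = -(37/80)w^3 + (111/40)w^2 - (111/80)w - 37/8
  1·L_1(w) = (1/36)w^3 - (1/9)w^2 - (11/36)w + 5/6
  (-38)·L_2(w) = (38/45)w^3 - (38/45)w^2 - (646/45)w - 38/3
  (-347)·L_3(w) = -(347/144)w^3 - (347/72)w^2 + (1735/144)w + 347/24
Adding term by term: -2w^3 - 3w^2 - 4w - 2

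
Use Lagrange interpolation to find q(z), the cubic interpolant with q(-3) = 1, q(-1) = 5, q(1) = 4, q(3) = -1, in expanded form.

L_0(z) = (z + 1)(z - 1)(z - 3) / [-48] = -(1/48)z^3 + (1/16)z^2 + (1/48)z - 1/16
L_1(z) = (z + 3)(z - 1)(z - 3) / [16] = (1/16)z^3 - (1/16)z^2 - (9/16)z + 9/16
L_2(z) = (z + 3)(z + 1)(z - 3) / [-16] = -(1/16)z^3 - (1/16)z^2 + (9/16)z + 9/16
L_3(z) = (z + 3)(z + 1)(z - 1) / [48] = (1/48)z^3 + (1/16)z^2 - (1/48)z - 1/16
q(z) = 1·L_0 + 5·L_1 + 4·L_2 + (-1)·L_3
  1·L_0(z) = -(1/48)z^3 + (1/16)z^2 + (1/48)z - 1/16
  5·L_1(z) = (5/16)z^3 - (5/16)z^2 - (45/16)z + 45/16
  4·L_2(z) = -(1/4)z^3 - (1/4)z^2 + (9/4)z + 9/4
  (-1)·L_3(z) = -(1/48)z^3 - (1/16)z^2 + (1/48)z + 1/16
Adding term by term: (1/48)z^3 - (9/16)z^2 - (25/48)z + 81/16

q(z) = (1/48)z^3 - (9/16)z^2 - (25/48)z + 81/16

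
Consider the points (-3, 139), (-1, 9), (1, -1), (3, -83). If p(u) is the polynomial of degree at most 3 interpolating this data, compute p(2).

-21

L_0(2) = (3)·(1)·(-1)/[(-2)·(-4)·(-6)] = 1/16
L_1(2) = (5)·(1)·(-1)/[(2)·(-2)·(-4)] = -5/16
L_2(2) = (5)·(3)·(-1)/[(4)·(2)·(-2)] = 15/16
L_3(2) = (5)·(3)·(1)/[(6)·(4)·(2)] = 5/16
Sum: 139·(1/16) + 9·(-5/16) + (-1)·(15/16) + (-83)·(5/16) = -21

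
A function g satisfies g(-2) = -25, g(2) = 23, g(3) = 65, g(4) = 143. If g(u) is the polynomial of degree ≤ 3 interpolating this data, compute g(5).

269

Evaluate each Lagrange basis at u = 5:
L_0(5) = (3)·(2)·(1)/[(-4)·(-5)·(-6)] = -1/20
L_1(5) = (7)·(2)·(1)/[(4)·(-1)·(-2)] = 7/4
L_2(5) = (7)·(3)·(1)/[(5)·(1)·(-1)] = -21/5
L_3(5) = (7)·(3)·(2)/[(6)·(2)·(1)] = 7/2
Sum: (-25)·(-1/20) + 23·(7/4) + 65·(-21/5) + 143·(7/2) = 269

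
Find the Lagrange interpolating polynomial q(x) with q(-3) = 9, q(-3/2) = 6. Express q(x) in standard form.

L_0(x) = (x + 3/2) / [-3/2] = -(2/3)x - 1
L_1(x) = (x + 3) / [3/2] = (2/3)x + 2
q(x) = 9·L_0 + 6·L_1
  9·L_0(x) = -6x - 9
  6·L_1(x) = 4x + 12
Adding term by term: -2x + 3

q(x) = -2x + 3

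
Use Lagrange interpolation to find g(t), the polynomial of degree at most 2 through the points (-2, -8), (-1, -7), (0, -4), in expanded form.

L_0(t) = (t + 1)t / [2] = (1/2)t^2 + (1/2)t
L_1(t) = (t + 2)t / [-1] = -t^2 - 2t
L_2(t) = (t + 2)(t + 1) / [2] = (1/2)t^2 + (3/2)t + 1
g(t) = (-8)·L_0 + (-7)·L_1 + (-4)·L_2
  (-8)·L_0(t) = -4t^2 - 4t
  (-7)·L_1(t) = 7t^2 + 14t
  (-4)·L_2(t) = -2t^2 - 6t - 4
Adding term by term: t^2 + 4t - 4

g(t) = t^2 + 4t - 4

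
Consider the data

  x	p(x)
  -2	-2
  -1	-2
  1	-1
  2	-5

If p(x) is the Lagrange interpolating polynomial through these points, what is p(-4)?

23/2

L_0(-4) = (-3)·(-5)·(-6)/[(-1)·(-3)·(-4)] = 15/2
L_1(-4) = (-2)·(-5)·(-6)/[(1)·(-2)·(-3)] = -10
L_2(-4) = (-2)·(-3)·(-6)/[(3)·(2)·(-1)] = 6
L_3(-4) = (-2)·(-3)·(-5)/[(4)·(3)·(1)] = -5/2
Sum: (-2)·(15/2) + (-2)·(-10) + (-1)·(6) + (-5)·(-5/2) = 23/2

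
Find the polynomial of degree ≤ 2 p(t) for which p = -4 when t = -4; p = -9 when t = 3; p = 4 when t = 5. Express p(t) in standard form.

Newton's divided differences:
p[-4,3] = (-9 - (-4)) / (3 - (-4)) = -5/7
p[3,5] = (4 - (-9)) / (5 - 3) = 13/2
p[-4,3,5] = (13/2 - (-5/7)) / (5 - (-4)) = 101/126
p(t) = -4 + (-5/7)·(t + 4) + (101/126)·(t + 4)(t - 3)
Expanding: p(t) = (101/126)t^2 + (11/126)t - 346/21

p(t) = (101/126)t^2 + (11/126)t - 346/21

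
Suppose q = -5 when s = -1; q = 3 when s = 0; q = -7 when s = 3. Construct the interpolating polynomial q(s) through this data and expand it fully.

L_0(s) = s(s - 3) / [4] = (1/4)s^2 - (3/4)s
L_1(s) = (s + 1)(s - 3) / [-3] = -(1/3)s^2 + (2/3)s + 1
L_2(s) = (s + 1)s / [12] = (1/12)s^2 + (1/12)s
q(s) = (-5)·L_0 + 3·L_1 + (-7)·L_2
  (-5)·L_0(s) = -(5/4)s^2 + (15/4)s
  3·L_1(s) = -s^2 + 2s + 3
  (-7)·L_2(s) = -(7/12)s^2 - (7/12)s
Adding term by term: -(17/6)s^2 + (31/6)s + 3

q(s) = -(17/6)s^2 + (31/6)s + 3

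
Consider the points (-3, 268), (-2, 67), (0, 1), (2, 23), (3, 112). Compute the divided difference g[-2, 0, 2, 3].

3

g[-2,0] = (1 - 67) / (0 - (-2)) = -33
g[0,2] = (23 - 1) / (2 - 0) = 11
g[2,3] = (112 - 23) / (3 - 2) = 89
g[-2,0,2] = (11 - (-33)) / (2 - (-2)) = 11
g[0,2,3] = (89 - 11) / (3 - 0) = 26
g[-2,0,2,3] = (26 - 11) / (3 - (-2)) = 3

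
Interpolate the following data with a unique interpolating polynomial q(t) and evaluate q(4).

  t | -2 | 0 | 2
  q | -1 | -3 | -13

Evaluate each Lagrange basis at t = 4:
L_0(4) = (4)·(2)/[(-2)·(-4)] = 1
L_1(4) = (6)·(2)/[(2)·(-2)] = -3
L_2(4) = (6)·(4)/[(4)·(2)] = 3
Sum: (-1)·(1) + (-3)·(-3) + (-13)·(3) = -31

-31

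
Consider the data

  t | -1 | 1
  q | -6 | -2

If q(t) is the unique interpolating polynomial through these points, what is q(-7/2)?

-11

Evaluate each Lagrange basis at t = -7/2:
L_0(-7/2) = (-9/2)/[(-2)] = 9/4
L_1(-7/2) = (-5/2)/[(2)] = -5/4
Sum: (-6)·(9/4) + (-2)·(-5/4) = -11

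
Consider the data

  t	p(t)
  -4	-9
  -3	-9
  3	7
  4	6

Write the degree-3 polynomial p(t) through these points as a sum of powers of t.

Newton's divided differences:
p[-4,-3] = (-9 - (-9)) / (-3 - (-4)) = 0
p[-3,3] = (7 - (-9)) / (3 - (-3)) = 8/3
p[3,4] = (6 - 7) / (4 - 3) = -1
p[-4,-3,3] = (8/3 - 0) / (3 - (-4)) = 8/21
p[-3,3,4] = (-1 - 8/3) / (4 - (-3)) = -11/21
p[-4,-3,3,4] = (-11/21 - 8/21) / (4 - (-4)) = -19/168
p(t) = -9 + (8/21)·(t + 4)(t + 3) + (-19/168)·(t + 4)(t + 3)(t - 3)
Expanding: p(t) = -(19/168)t^3 - (1/14)t^2 + (619/168)t - 5/14

p(t) = -(19/168)t^3 - (1/14)t^2 + (619/168)t - 5/14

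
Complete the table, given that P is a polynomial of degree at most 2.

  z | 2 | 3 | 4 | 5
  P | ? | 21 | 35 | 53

The 3 known values determine P uniquely (degree ≤ 2).
Evaluate each Lagrange basis at z = 2:
L_0(2) = (-2)·(-3)/[(-1)·(-2)] = 3
L_1(2) = (-1)·(-3)/[(1)·(-1)] = -3
L_2(2) = (-1)·(-2)/[(2)·(1)] = 1
Sum: 21·(3) + 35·(-3) + 53·(1) = 11

11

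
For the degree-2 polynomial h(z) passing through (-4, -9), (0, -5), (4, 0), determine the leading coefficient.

1/32

The leading coefficient equals the top divided difference h[-4,0,4].
h[-4,0] = (-5 - (-9)) / (0 - (-4)) = 1
h[0,4] = (0 - (-5)) / (4 - 0) = 5/4
h[-4,0,4] = (5/4 - 1) / (4 - (-4)) = 1/32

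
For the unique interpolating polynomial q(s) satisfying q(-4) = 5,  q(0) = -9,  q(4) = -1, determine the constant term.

-9

Build the Lagrange basis polynomials:
L_0(s) = s(s - 4) / [32] = (1/32)s^2 - (1/8)s
L_1(s) = (s + 4)(s - 4) / [-16] = -(1/16)s^2 + 1
L_2(s) = (s + 4)s / [32] = (1/32)s^2 + (1/8)s
q(s) = 5·L_0 + (-9)·L_1 + (-1)·L_2
Only the constant term is needed; take it from each L_i and combine:
5·(0) + (-9)·(1) + (-1)·(0) = -9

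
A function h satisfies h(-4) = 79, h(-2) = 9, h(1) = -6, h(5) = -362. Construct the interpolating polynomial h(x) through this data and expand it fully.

h(x) = -2x^3 - 4x^2 - 3x + 3

Build the Lagrange basis polynomials:
L_0(x) = (x + 2)(x - 1)(x - 5) / [-90] = -(1/90)x^3 + (2/45)x^2 + (7/90)x - 1/9
L_1(x) = (x + 4)(x - 1)(x - 5) / [42] = (1/42)x^3 - (1/21)x^2 - (19/42)x + 10/21
L_2(x) = (x + 4)(x + 2)(x - 5) / [-60] = -(1/60)x^3 - (1/60)x^2 + (11/30)x + 2/3
L_3(x) = (x + 4)(x + 2)(x - 1) / [252] = (1/252)x^3 + (5/252)x^2 + (1/126)x - 2/63
h(x) = 79·L_0 + 9·L_1 + (-6)·L_2 + (-362)·L_3
  79·L_0(x) = -(79/90)x^3 + (158/45)x^2 + (553/90)x - 79/9
  9·L_1(x) = (3/14)x^3 - (3/7)x^2 - (57/14)x + 30/7
  (-6)·L_2(x) = (1/10)x^3 + (1/10)x^2 - (11/5)x - 4
  (-362)·L_3(x) = -(181/126)x^3 - (905/126)x^2 - (181/63)x + 724/63
Adding term by term: -2x^3 - 4x^2 - 3x + 3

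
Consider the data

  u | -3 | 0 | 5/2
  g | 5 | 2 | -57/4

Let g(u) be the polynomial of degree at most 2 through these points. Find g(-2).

L_0(-2) = (-2)·(-9/2)/[(-3)·(-11/2)] = 6/11
L_1(-2) = (1)·(-9/2)/[(3)·(-5/2)] = 3/5
L_2(-2) = (1)·(-2)/[(11/2)·(5/2)] = -8/55
Sum: 5·(6/11) + 2·(3/5) + (-57/4)·(-8/55) = 6

6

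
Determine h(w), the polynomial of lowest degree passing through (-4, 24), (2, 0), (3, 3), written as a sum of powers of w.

h(w) = w^2 - 2w

L_0(w) = (w - 2)(w - 3) / [42] = (1/42)w^2 - (5/42)w + 1/7
L_1(w) = (w + 4)(w - 3) / [-6] = -(1/6)w^2 - (1/6)w + 2
L_2(w) = (w + 4)(w - 2) / [7] = (1/7)w^2 + (2/7)w - 8/7
h(w) = 24·L_0 + 0·L_1 + 3·L_2
  24·L_0(w) = (4/7)w^2 - (20/7)w + 24/7
  0·L_1(w) = 0
  3·L_2(w) = (3/7)w^2 + (6/7)w - 24/7
Adding term by term: w^2 - 2w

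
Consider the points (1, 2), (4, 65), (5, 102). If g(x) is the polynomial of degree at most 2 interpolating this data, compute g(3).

Using Newton's divided-difference form:
g[1,4] = (65 - 2) / (4 - 1) = 21
g[4,5] = (102 - 65) / (5 - 4) = 37
g[1,4,5] = (37 - 21) / (5 - 1) = 4
g(3) = 2 + 21·(2) + 4·(2)·(-1) = 36

36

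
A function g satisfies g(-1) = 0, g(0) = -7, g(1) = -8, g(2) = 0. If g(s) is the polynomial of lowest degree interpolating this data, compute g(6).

Evaluate each Lagrange basis at s = 6:
L_0(6) = (6)·(5)·(4)/[(-1)·(-2)·(-3)] = -20
L_1(6) = (7)·(5)·(4)/[(1)·(-1)·(-2)] = 70
L_2(6) = (7)·(6)·(4)/[(2)·(1)·(-1)] = -84
L_3(6) = (7)·(6)·(5)/[(3)·(2)·(1)] = 35
Sum: 0 + (-7)·(70) + (-8)·(-84) + 0 = 182

182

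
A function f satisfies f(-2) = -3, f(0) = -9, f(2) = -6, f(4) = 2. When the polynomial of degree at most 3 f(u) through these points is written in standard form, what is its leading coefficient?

The leading coefficient equals the top divided difference f[-2,0,2,4].
f[-2,0] = (-9 - (-3)) / (0 - (-2)) = -3
f[0,2] = (-6 - (-9)) / (2 - 0) = 3/2
f[2,4] = (2 - (-6)) / (4 - 2) = 4
f[-2,0,2] = (3/2 - (-3)) / (2 - (-2)) = 9/8
f[0,2,4] = (4 - 3/2) / (4 - 0) = 5/8
f[-2,0,2,4] = (5/8 - 9/8) / (4 - (-2)) = -1/12

-1/12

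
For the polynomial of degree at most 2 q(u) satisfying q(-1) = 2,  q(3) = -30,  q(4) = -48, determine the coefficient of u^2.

L_0(u) = (u - 3)(u - 4) / [20] = (1/20)u^2 - (7/20)u + 3/5
L_1(u) = (u + 1)(u - 4) / [-4] = -(1/4)u^2 + (3/4)u + 1
L_2(u) = (u + 1)(u - 3) / [5] = (1/5)u^2 - (2/5)u - 3/5
q(u) = 2·L_0 + (-30)·L_1 + (-48)·L_2
Only the coefficient of u^2 is needed; take it from each L_i and combine:
2·(1/20) + (-30)·(-1/4) + (-48)·(1/5) = -2

-2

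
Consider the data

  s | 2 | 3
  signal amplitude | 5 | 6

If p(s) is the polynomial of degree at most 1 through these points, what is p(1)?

Evaluate each Lagrange basis at s = 1:
L_0(1) = (-2)/[(-1)] = 2
L_1(1) = (-1)/[(1)] = -1
Sum: 5·(2) + 6·(-1) = 4

4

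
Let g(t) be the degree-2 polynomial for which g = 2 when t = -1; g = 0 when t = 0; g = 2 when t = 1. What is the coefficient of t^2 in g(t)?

2

Build the Lagrange basis polynomials:
L_0(t) = t(t - 1) / [2] = (1/2)t^2 - (1/2)t
L_1(t) = (t + 1)(t - 1) / [-1] = -t^2 + 1
L_2(t) = (t + 1)t / [2] = (1/2)t^2 + (1/2)t
g(t) = 2·L_0 + 0·L_1 + 2·L_2
Only the coefficient of t^2 is needed; take it from each L_i and combine:
2·(1/2) + 0·(-1) + 2·(1/2) = 2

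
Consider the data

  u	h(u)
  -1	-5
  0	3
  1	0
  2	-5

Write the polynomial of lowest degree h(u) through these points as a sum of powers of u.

Build the Lagrange basis polynomials:
L_0(u) = u(u - 1)(u - 2) / [-6] = -(1/6)u^3 + (1/2)u^2 - (1/3)u
L_1(u) = (u + 1)(u - 1)(u - 2) / [2] = (1/2)u^3 - u^2 - (1/2)u + 1
L_2(u) = (u + 1)u(u - 2) / [-2] = -(1/2)u^3 + (1/2)u^2 + u
L_3(u) = (u + 1)u(u - 1) / [6] = (1/6)u^3 - (1/6)u
h(u) = (-5)·L_0 + 3·L_1 + 0·L_2 + (-5)·L_3
  (-5)·L_0(u) = (5/6)u^3 - (5/2)u^2 + (5/3)u
  3·L_1(u) = (3/2)u^3 - 3u^2 - (3/2)u + 3
  0·L_2(u) = 0
  (-5)·L_3(u) = -(5/6)u^3 + (5/6)u
Adding term by term: (3/2)u^3 - (11/2)u^2 + u + 3

h(u) = (3/2)u^3 - (11/2)u^2 + u + 3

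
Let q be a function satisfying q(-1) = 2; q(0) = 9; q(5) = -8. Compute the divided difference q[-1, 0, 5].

q[-1,0] = (9 - 2) / (0 - (-1)) = 7
q[0,5] = (-8 - 9) / (5 - 0) = -17/5
q[-1,0,5] = (-17/5 - 7) / (5 - (-1)) = -26/15

-26/15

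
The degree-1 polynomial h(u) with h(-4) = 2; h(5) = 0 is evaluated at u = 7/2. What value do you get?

1/3

Evaluate each Lagrange basis at u = 7/2:
L_0(7/2) = (-3/2)/[(-9)] = 1/6
L_1(7/2) = (15/2)/[(9)] = 5/6
Sum: 2·(1/6) + 0 = 1/3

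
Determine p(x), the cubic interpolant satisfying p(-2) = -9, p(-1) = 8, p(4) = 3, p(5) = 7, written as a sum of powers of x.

p(x) = (23/42)x^3 - (149/42)x^2 + (53/21)x + 307/21

L_0(x) = (x + 1)(x - 4)(x - 5) / [-42] = -(1/42)x^3 + (4/21)x^2 - (11/42)x - 10/21
L_1(x) = (x + 2)(x - 4)(x - 5) / [30] = (1/30)x^3 - (7/30)x^2 + (1/15)x + 4/3
L_2(x) = (x + 2)(x + 1)(x - 5) / [-30] = -(1/30)x^3 + (1/15)x^2 + (13/30)x + 1/3
L_3(x) = (x + 2)(x + 1)(x - 4) / [42] = (1/42)x^3 - (1/42)x^2 - (5/21)x - 4/21
p(x) = (-9)·L_0 + 8·L_1 + 3·L_2 + 7·L_3
  (-9)·L_0(x) = (3/14)x^3 - (12/7)x^2 + (33/14)x + 30/7
  8·L_1(x) = (4/15)x^3 - (28/15)x^2 + (8/15)x + 32/3
  3·L_2(x) = -(1/10)x^3 + (1/5)x^2 + (13/10)x + 1
  7·L_3(x) = (1/6)x^3 - (1/6)x^2 - (5/3)x - 4/3
Adding term by term: (23/42)x^3 - (149/42)x^2 + (53/21)x + 307/21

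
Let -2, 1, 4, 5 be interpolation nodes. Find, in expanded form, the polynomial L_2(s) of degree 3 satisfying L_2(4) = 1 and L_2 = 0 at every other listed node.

L_2(s) = -(1/18)s^3 + (2/9)s^2 + (7/18)s - 5/9

L_2(s) = (s + 2)(s - 1)(s - 5) / [(6)·(3)·(-1)]
       = (s^3 - 4s^2 - 7s + 10) / (-18)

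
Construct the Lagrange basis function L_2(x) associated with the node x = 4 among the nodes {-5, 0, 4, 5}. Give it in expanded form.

L_2(x) = -(1/36)x^3 + (25/36)x

L_2(x) = (x + 5)x(x - 5) / [(9)·(4)·(-1)]
       = (x^3 - 25x) / (-36)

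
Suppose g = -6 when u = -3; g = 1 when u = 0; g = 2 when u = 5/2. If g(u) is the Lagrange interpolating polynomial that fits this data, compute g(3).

92/55

Evaluate each Lagrange basis at u = 3:
L_0(3) = (3)·(1/2)/[(-3)·(-11/2)] = 1/11
L_1(3) = (6)·(1/2)/[(3)·(-5/2)] = -2/5
L_2(3) = (6)·(3)/[(11/2)·(5/2)] = 72/55
Sum: (-6)·(1/11) + 1·(-2/5) + 2·(72/55) = 92/55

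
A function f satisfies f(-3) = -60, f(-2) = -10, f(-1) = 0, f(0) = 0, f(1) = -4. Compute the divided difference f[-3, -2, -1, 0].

5

f[-3,-2] = (-10 - (-60)) / (-2 - (-3)) = 50
f[-2,-1] = (0 - (-10)) / (-1 - (-2)) = 10
f[-1,0] = (0 - 0) / (0 - (-1)) = 0
f[-3,-2,-1] = (10 - 50) / (-1 - (-3)) = -20
f[-2,-1,0] = (0 - 10) / (0 - (-2)) = -5
f[-3,-2,-1,0] = (-5 - (-20)) / (0 - (-3)) = 5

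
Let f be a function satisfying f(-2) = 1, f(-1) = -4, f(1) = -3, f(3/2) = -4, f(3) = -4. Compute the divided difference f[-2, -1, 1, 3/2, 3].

11/42

f[-2,-1] = (-4 - 1) / (-1 - (-2)) = -5
f[-1,1] = (-3 - (-4)) / (1 - (-1)) = 1/2
f[1,3/2] = (-4 - (-3)) / (3/2 - 1) = -2
f[3/2,3] = (-4 - (-4)) / (3 - 3/2) = 0
f[-2,-1,1] = (1/2 - (-5)) / (1 - (-2)) = 11/6
f[-1,1,3/2] = (-2 - 1/2) / (3/2 - (-1)) = -1
f[1,3/2,3] = (0 - (-2)) / (3 - 1) = 1
f[-2,-1,1,3/2] = (-1 - 11/6) / (3/2 - (-2)) = -17/21
f[-1,1,3/2,3] = (1 - (-1)) / (3 - (-1)) = 1/2
f[-2,-1,1,3/2,3] = (1/2 - (-17/21)) / (3 - (-2)) = 11/42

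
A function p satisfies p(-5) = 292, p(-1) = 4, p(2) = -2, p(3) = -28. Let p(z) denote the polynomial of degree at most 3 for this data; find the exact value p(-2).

Evaluate each Lagrange basis at z = -2:
L_0(-2) = (-1)·(-4)·(-5)/[(-4)·(-7)·(-8)] = 5/56
L_1(-2) = (3)·(-4)·(-5)/[(4)·(-3)·(-4)] = 5/4
L_2(-2) = (3)·(-1)·(-5)/[(7)·(3)·(-1)] = -5/7
L_3(-2) = (3)·(-1)·(-4)/[(8)·(4)·(1)] = 3/8
Sum: 292·(5/56) + 4·(5/4) + (-2)·(-5/7) + (-28)·(3/8) = 22

22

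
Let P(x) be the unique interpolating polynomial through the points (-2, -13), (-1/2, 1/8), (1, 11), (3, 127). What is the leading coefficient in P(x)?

L_0(x) = (x + 1/2)(x - 1)(x - 3) / [-45/2] = -(2/45)x^3 + (7/45)x^2 - (2/45)x - 1/15
L_1(x) = (x + 2)(x - 1)(x - 3) / [63/8] = (8/63)x^3 - (16/63)x^2 - (40/63)x + 16/21
L_2(x) = (x + 2)(x + 1/2)(x - 3) / [-9] = -(1/9)x^3 + (1/18)x^2 + (13/18)x + 1/3
L_3(x) = (x + 2)(x + 1/2)(x - 1) / [35] = (1/35)x^3 + (3/70)x^2 - (3/70)x - 1/35
P(x) = (-13)·L_0 + (1/8)·L_1 + 11·L_2 + 127·L_3
Only the coefficient of x^3 is needed; take it from each L_i and combine:
(-13)·(-2/45) + (1/8)·(8/63) + 11·(-1/9) + 127·(1/35) = 3

3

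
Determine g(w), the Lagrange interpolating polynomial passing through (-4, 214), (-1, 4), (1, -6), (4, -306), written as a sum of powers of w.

g(w) = -4w^3 - 3w^2 - w + 2

Build the Lagrange basis polynomials:
L_0(w) = (w + 1)(w - 1)(w - 4) / [-120] = -(1/120)w^3 + (1/30)w^2 + (1/120)w - 1/30
L_1(w) = (w + 4)(w - 1)(w - 4) / [30] = (1/30)w^3 - (1/30)w^2 - (8/15)w + 8/15
L_2(w) = (w + 4)(w + 1)(w - 4) / [-30] = -(1/30)w^3 - (1/30)w^2 + (8/15)w + 8/15
L_3(w) = (w + 4)(w + 1)(w - 1) / [120] = (1/120)w^3 + (1/30)w^2 - (1/120)w - 1/30
g(w) = 214·L_0 + 4·L_1 + (-6)·L_2 + (-306)·L_3
  214·L_0(w) = -(107/60)w^3 + (107/15)w^2 + (107/60)w - 107/15
  4·L_1(w) = (2/15)w^3 - (2/15)w^2 - (32/15)w + 32/15
  (-6)·L_2(w) = (1/5)w^3 + (1/5)w^2 - (16/5)w - 16/5
  (-306)·L_3(w) = -(51/20)w^3 - (51/5)w^2 + (51/20)w + 51/5
Adding term by term: -4w^3 - 3w^2 - w + 2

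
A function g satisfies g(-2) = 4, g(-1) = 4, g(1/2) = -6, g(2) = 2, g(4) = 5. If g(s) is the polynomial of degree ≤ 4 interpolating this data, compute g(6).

-2752/15

Evaluate each Lagrange basis at s = 6:
L_0(6) = (7)·(11/2)·(4)·(2)/[(-1)·(-5/2)·(-4)·(-6)] = 77/15
L_1(6) = (8)·(11/2)·(4)·(2)/[(1)·(-3/2)·(-3)·(-5)] = -704/45
L_2(6) = (8)·(7)·(4)·(2)/[(5/2)·(3/2)·(-3/2)·(-7/2)] = 1024/45
L_3(6) = (8)·(7)·(11/2)·(2)/[(4)·(3)·(3/2)·(-2)] = -154/9
L_4(6) = (8)·(7)·(11/2)·(4)/[(6)·(5)·(7/2)·(2)] = 88/15
Sum: 4·(77/15) + 4·(-704/45) + (-6)·(1024/45) + 2·(-154/9) + 5·(88/15) = -2752/15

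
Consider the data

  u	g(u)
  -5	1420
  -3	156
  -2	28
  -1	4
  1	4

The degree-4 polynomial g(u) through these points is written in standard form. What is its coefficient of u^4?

L_0(u) = (u + 3)(u + 2)(u + 1)(u - 1) / [144] = (1/144)u^4 + (5/144)u^3 + (5/144)u^2 - (5/144)u - 1/24
L_1(u) = (u + 5)(u + 2)(u + 1)(u - 1) / [-16] = -(1/16)u^4 - (7/16)u^3 - (9/16)u^2 + (7/16)u + 5/8
L_2(u) = (u + 5)(u + 3)(u + 1)(u - 1) / [9] = (1/9)u^4 + (8/9)u^3 + (14/9)u^2 - (8/9)u - 5/3
L_3(u) = (u + 5)(u + 3)(u + 2)(u - 1) / [-16] = -(1/16)u^4 - (9/16)u^3 - (21/16)u^2 + (1/16)u + 15/8
L_4(u) = (u + 5)(u + 3)(u + 2)(u + 1) / [144] = (1/144)u^4 + (11/144)u^3 + (41/144)u^2 + (61/144)u + 5/24
g(u) = 1420·L_0 + 156·L_1 + 28·L_2 + 4·L_3 + 4·L_4
Only the coefficient of u^4 is needed; take it from each L_i and combine:
1420·(1/144) + 156·(-1/16) + 28·(1/9) + 4·(-1/16) + 4·(1/144) = 3

3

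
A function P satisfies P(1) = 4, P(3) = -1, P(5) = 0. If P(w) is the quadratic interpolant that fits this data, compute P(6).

Evaluate each Lagrange basis at w = 6:
L_0(6) = (3)·(1)/[(-2)·(-4)] = 3/8
L_1(6) = (5)·(1)/[(2)·(-2)] = -5/4
L_2(6) = (5)·(3)/[(4)·(2)] = 15/8
Sum: 4·(3/8) + (-1)·(-5/4) + 0 = 11/4

11/4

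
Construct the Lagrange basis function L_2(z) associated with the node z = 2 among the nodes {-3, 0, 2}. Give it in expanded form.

L_2(z) = (z + 3)z / [(5)·(2)]
       = (z^2 + 3z) / (10)

L_2(z) = (1/10)z^2 + (3/10)z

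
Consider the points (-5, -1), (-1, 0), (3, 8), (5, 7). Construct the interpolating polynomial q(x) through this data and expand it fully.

L_0(x) = (x + 1)(x - 3)(x - 5) / [-320] = -(1/320)x^3 + (7/320)x^2 - (7/320)x - 3/64
L_1(x) = (x + 5)(x - 3)(x - 5) / [96] = (1/96)x^3 - (1/32)x^2 - (25/96)x + 25/32
L_2(x) = (x + 5)(x + 1)(x - 5) / [-64] = -(1/64)x^3 - (1/64)x^2 + (25/64)x + 25/64
L_3(x) = (x + 5)(x + 1)(x - 3) / [120] = (1/120)x^3 + (1/40)x^2 - (13/120)x - 1/8
q(x) = (-1)·L_0 + 0·L_1 + 8·L_2 + 7·L_3
  (-1)·L_0(x) = (1/320)x^3 - (7/320)x^2 + (7/320)x + 3/64
  0·L_1(x) = 0
  8·L_2(x) = -(1/8)x^3 - (1/8)x^2 + (25/8)x + 25/8
  7·L_3(x) = (7/120)x^3 + (7/40)x^2 - (91/120)x - 7/8
Adding term by term: -(61/960)x^3 + (9/320)x^2 + (2293/960)x + 147/64

q(x) = -(61/960)x^3 + (9/320)x^2 + (2293/960)x + 147/64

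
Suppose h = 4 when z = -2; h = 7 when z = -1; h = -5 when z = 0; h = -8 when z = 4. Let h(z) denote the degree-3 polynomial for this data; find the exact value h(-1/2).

Evaluate each Lagrange basis at z = -1/2:
L_0(-1/2) = (1/2)·(-1/2)·(-9/2)/[(-1)·(-2)·(-6)] = -3/32
L_1(-1/2) = (3/2)·(-1/2)·(-9/2)/[(1)·(-1)·(-5)] = 27/40
L_2(-1/2) = (3/2)·(1/2)·(-9/2)/[(2)·(1)·(-4)] = 27/64
L_3(-1/2) = (3/2)·(1/2)·(-1/2)/[(6)·(5)·(4)] = -1/320
Sum: 4·(-3/32) + 7·(27/40) + (-5)·(27/64) + (-8)·(-1/320) = 145/64

145/64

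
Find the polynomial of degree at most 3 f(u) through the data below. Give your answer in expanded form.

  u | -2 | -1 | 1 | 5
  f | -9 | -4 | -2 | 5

L_0(u) = (u + 1)(u - 1)(u - 5) / [-21] = -(1/21)u^3 + (5/21)u^2 + (1/21)u - 5/21
L_1(u) = (u + 2)(u - 1)(u - 5) / [12] = (1/12)u^3 - (1/3)u^2 - (7/12)u + 5/6
L_2(u) = (u + 2)(u + 1)(u - 5) / [-24] = -(1/24)u^3 + (1/12)u^2 + (13/24)u + 5/12
L_3(u) = (u + 2)(u + 1)(u - 1) / [168] = (1/168)u^3 + (1/84)u^2 - (1/168)u - 1/84
f(u) = (-9)·L_0 + (-4)·L_1 + (-2)·L_2 + 5·L_3
  (-9)·L_0(u) = (3/7)u^3 - (15/7)u^2 - (3/7)u + 15/7
  (-4)·L_1(u) = -(1/3)u^3 + (4/3)u^2 + (7/3)u - 10/3
  (-2)·L_2(u) = (1/12)u^3 - (1/6)u^2 - (13/12)u - 5/6
  5·L_3(u) = (5/168)u^3 + (5/84)u^2 - (5/168)u - 5/84
Adding term by term: (5/24)u^3 - (11/12)u^2 + (19/24)u - 25/12

f(u) = (5/24)u^3 - (11/12)u^2 + (19/24)u - 25/12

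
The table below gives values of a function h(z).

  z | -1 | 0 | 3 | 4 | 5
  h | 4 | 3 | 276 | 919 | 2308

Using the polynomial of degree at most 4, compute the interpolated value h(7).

9124

Using Newton's divided-difference form:
h[-1,0] = (3 - 4) / (0 - (-1)) = -1
h[0,3] = (276 - 3) / (3 - 0) = 91
h[3,4] = (919 - 276) / (4 - 3) = 643
h[4,5] = (2308 - 919) / (5 - 4) = 1389
h[-1,0,3] = (91 - (-1)) / (3 - (-1)) = 23
h[0,3,4] = (643 - 91) / (4 - 0) = 138
h[3,4,5] = (1389 - 643) / (5 - 3) = 373
h[-1,0,3,4] = (138 - 23) / (4 - (-1)) = 23
h[0,3,4,5] = (373 - 138) / (5 - 0) = 47
h[-1,0,3,4,5] = (47 - 23) / (5 - (-1)) = 4
h(7) = 4 + (-1)·(8) + 23·(8)·(7) + 23·(8)·(7)·(4) + 4·(8)·(7)·(4)·(3) = 9124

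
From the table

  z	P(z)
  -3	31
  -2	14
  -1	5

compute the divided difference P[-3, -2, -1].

P[-3,-2] = (14 - 31) / (-2 - (-3)) = -17
P[-2,-1] = (5 - 14) / (-1 - (-2)) = -9
P[-3,-2,-1] = (-9 - (-17)) / (-1 - (-3)) = 4

4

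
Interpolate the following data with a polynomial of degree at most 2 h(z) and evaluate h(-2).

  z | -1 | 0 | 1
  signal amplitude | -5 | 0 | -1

-16

Evaluate each Lagrange basis at z = -2:
L_0(-2) = (-2)·(-3)/[(-1)·(-2)] = 3
L_1(-2) = (-1)·(-3)/[(1)·(-1)] = -3
L_2(-2) = (-1)·(-2)/[(2)·(1)] = 1
Sum: (-5)·(3) + 0 + (-1)·(1) = -16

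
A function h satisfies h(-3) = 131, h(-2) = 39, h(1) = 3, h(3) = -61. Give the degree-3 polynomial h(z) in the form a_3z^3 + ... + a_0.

h(z) = -4z^3 + 4z^2 + 4z - 1

Build the Lagrange basis polynomials:
L_0(z) = (z + 2)(z - 1)(z - 3) / [-24] = -(1/24)z^3 + (1/12)z^2 + (5/24)z - 1/4
L_1(z) = (z + 3)(z - 1)(z - 3) / [15] = (1/15)z^3 - (1/15)z^2 - (3/5)z + 3/5
L_2(z) = (z + 3)(z + 2)(z - 3) / [-24] = -(1/24)z^3 - (1/12)z^2 + (3/8)z + 3/4
L_3(z) = (z + 3)(z + 2)(z - 1) / [60] = (1/60)z^3 + (1/15)z^2 + (1/60)z - 1/10
h(z) = 131·L_0 + 39·L_1 + 3·L_2 + (-61)·L_3
  131·L_0(z) = -(131/24)z^3 + (131/12)z^2 + (655/24)z - 131/4
  39·L_1(z) = (13/5)z^3 - (13/5)z^2 - (117/5)z + 117/5
  3·L_2(z) = -(1/8)z^3 - (1/4)z^2 + (9/8)z + 9/4
  (-61)·L_3(z) = -(61/60)z^3 - (61/15)z^2 - (61/60)z + 61/10
Adding term by term: -4z^3 + 4z^2 + 4z - 1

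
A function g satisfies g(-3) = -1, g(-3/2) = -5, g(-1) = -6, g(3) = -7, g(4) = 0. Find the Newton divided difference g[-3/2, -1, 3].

g[-3/2,-1] = (-6 - (-5)) / (-1 - (-3/2)) = -2
g[-1,3] = (-7 - (-6)) / (3 - (-1)) = -1/4
g[-3/2,-1,3] = (-1/4 - (-2)) / (3 - (-3/2)) = 7/18

7/18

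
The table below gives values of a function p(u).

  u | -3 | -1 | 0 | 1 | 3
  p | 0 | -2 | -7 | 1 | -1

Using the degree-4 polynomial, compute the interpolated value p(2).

Using Newton's divided-difference form:
p[-3,-1] = (-2 - 0) / (-1 - (-3)) = -1
p[-1,0] = (-7 - (-2)) / (0 - (-1)) = -5
p[0,1] = (1 - (-7)) / (1 - 0) = 8
p[1,3] = (-1 - 1) / (3 - 1) = -1
p[-3,-1,0] = (-5 - (-1)) / (0 - (-3)) = -4/3
p[-1,0,1] = (8 - (-5)) / (1 - (-1)) = 13/2
p[0,1,3] = (-1 - 8) / (3 - 0) = -3
p[-3,-1,0,1] = (13/2 - (-4/3)) / (1 - (-3)) = 47/24
p[-1,0,1,3] = (-3 - 13/2) / (3 - (-1)) = -19/8
p[-3,-1,0,1,3] = (-19/8 - 47/24) / (3 - (-3)) = -13/18
p(2) = 0 + (-1)·(5) + (-4/3)·(5)·(3) + (47/24)·(5)·(3)·(2) + (-13/18)·(5)·(3)·(2)·(1) = 145/12

145/12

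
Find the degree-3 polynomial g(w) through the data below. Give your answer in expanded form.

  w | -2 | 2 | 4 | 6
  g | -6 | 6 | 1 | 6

g(w) = (13/48)w^3 - 2w^2 + (23/12)w + 8

Build the Lagrange basis polynomials:
L_0(w) = (w - 2)(w - 4)(w - 6) / [-192] = -(1/192)w^3 + (1/16)w^2 - (11/48)w + 1/4
L_1(w) = (w + 2)(w - 4)(w - 6) / [32] = (1/32)w^3 - (1/4)w^2 + (1/8)w + 3/2
L_2(w) = (w + 2)(w - 2)(w - 6) / [-24] = -(1/24)w^3 + (1/4)w^2 + (1/6)w - 1
L_3(w) = (w + 2)(w - 2)(w - 4) / [64] = (1/64)w^3 - (1/16)w^2 - (1/16)w + 1/4
g(w) = (-6)·L_0 + 6·L_1 + 1·L_2 + 6·L_3
  (-6)·L_0(w) = (1/32)w^3 - (3/8)w^2 + (11/8)w - 3/2
  6·L_1(w) = (3/16)w^3 - (3/2)w^2 + (3/4)w + 9
  1·L_2(w) = -(1/24)w^3 + (1/4)w^2 + (1/6)w - 1
  6·L_3(w) = (3/32)w^3 - (3/8)w^2 - (3/8)w + 3/2
Adding term by term: (13/48)w^3 - 2w^2 + (23/12)w + 8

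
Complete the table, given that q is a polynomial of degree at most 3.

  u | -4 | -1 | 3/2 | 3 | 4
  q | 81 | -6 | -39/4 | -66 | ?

-151

The 4 known values determine q uniquely (degree ≤ 3).
Evaluate each Lagrange basis at u = 4:
L_0(4) = (5)·(5/2)·(1)/[(-3)·(-11/2)·(-7)] = -25/231
L_1(4) = (8)·(5/2)·(1)/[(3)·(-5/2)·(-4)] = 2/3
L_2(4) = (8)·(5)·(1)/[(11/2)·(5/2)·(-3/2)] = -64/33
L_3(4) = (8)·(5)·(5/2)/[(7)·(4)·(3/2)] = 50/21
Sum: 81·(-25/231) + (-6)·(2/3) + (-39/4)·(-64/33) + (-66)·(50/21) = -151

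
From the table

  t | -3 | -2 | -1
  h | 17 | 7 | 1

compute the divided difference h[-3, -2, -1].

2

h[-3,-2] = (7 - 17) / (-2 - (-3)) = -10
h[-2,-1] = (1 - 7) / (-1 - (-2)) = -6
h[-3,-2,-1] = (-6 - (-10)) / (-1 - (-3)) = 2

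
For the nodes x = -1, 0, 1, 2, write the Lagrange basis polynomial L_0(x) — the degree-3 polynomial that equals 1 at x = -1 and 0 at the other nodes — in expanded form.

L_0(x) = -(1/6)x^3 + (1/2)x^2 - (1/3)x

L_0(x) = x(x - 1)(x - 2) / [(-1)·(-2)·(-3)]
       = (x^3 - 3x^2 + 2x) / (-6)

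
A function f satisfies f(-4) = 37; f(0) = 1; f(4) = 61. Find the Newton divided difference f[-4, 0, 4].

f[-4,0] = (1 - 37) / (0 - (-4)) = -9
f[0,4] = (61 - 1) / (4 - 0) = 15
f[-4,0,4] = (15 - (-9)) / (4 - (-4)) = 3

3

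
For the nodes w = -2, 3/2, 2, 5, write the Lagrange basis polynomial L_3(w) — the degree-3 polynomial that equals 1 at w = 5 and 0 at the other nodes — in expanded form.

L_3(w) = (2/147)w^3 - (1/49)w^2 - (8/147)w + 4/49

L_3(w) = (w + 2)(w - 3/2)(w - 2) / [(7)·(7/2)·(3)]
       = (w^3 - (3/2)w^2 - 4w + 6) / (147/2)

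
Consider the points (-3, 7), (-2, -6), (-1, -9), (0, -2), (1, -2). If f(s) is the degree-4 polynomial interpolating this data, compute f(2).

Using Newton's divided-difference form:
f[-3,-2] = (-6 - 7) / (-2 - (-3)) = -13
f[-2,-1] = (-9 - (-6)) / (-1 - (-2)) = -3
f[-1,0] = (-2 - (-9)) / (0 - (-1)) = 7
f[0,1] = (-2 - (-2)) / (1 - 0) = 0
f[-3,-2,-1] = (-3 - (-13)) / (-1 - (-3)) = 5
f[-2,-1,0] = (7 - (-3)) / (0 - (-2)) = 5
f[-1,0,1] = (0 - 7) / (1 - (-1)) = -7/2
f[-3,-2,-1,0] = (5 - 5) / (0 - (-3)) = 0
f[-2,-1,0,1] = (-7/2 - 5) / (1 - (-2)) = -17/6
f[-3,-2,-1,0,1] = (-17/6 - 0) / (1 - (-3)) = -17/24
f(2) = 7 + (-13)·(5) + 5·(5)·(4) + 0·(5)·(4)·(3) + (-17/24)·(5)·(4)·(3)·(2) = -43

-43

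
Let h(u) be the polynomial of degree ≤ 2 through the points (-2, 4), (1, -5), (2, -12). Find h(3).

Evaluate each Lagrange basis at u = 3:
L_0(3) = (2)·(1)/[(-3)·(-4)] = 1/6
L_1(3) = (5)·(1)/[(3)·(-1)] = -5/3
L_2(3) = (5)·(2)/[(4)·(1)] = 5/2
Sum: 4·(1/6) + (-5)·(-5/3) + (-12)·(5/2) = -21

-21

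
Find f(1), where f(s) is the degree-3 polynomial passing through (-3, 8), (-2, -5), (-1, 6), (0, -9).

Evaluate each Lagrange basis at s = 1:
L_0(1) = (3)·(2)·(1)/[(-1)·(-2)·(-3)] = -1
L_1(1) = (4)·(2)·(1)/[(1)·(-1)·(-2)] = 4
L_2(1) = (4)·(3)·(1)/[(2)·(1)·(-1)] = -6
L_3(1) = (4)·(3)·(2)/[(3)·(2)·(1)] = 4
Sum: 8·(-1) + (-5)·(4) + 6·(-6) + (-9)·(4) = -100

-100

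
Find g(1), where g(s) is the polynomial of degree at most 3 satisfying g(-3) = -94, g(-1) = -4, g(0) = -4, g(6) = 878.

Evaluate each Lagrange basis at s = 1:
L_0(1) = (2)·(1)·(-5)/[(-2)·(-3)·(-9)] = 5/27
L_1(1) = (4)·(1)·(-5)/[(2)·(-1)·(-7)] = -10/7
L_2(1) = (4)·(2)·(-5)/[(3)·(1)·(-6)] = 20/9
L_3(1) = (4)·(2)·(1)/[(9)·(7)·(6)] = 4/189
Sum: (-94)·(5/27) + (-4)·(-10/7) + (-4)·(20/9) + 878·(4/189) = -2

-2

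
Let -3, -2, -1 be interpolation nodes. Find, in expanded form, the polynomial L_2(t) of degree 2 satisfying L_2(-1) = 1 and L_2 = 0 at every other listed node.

L_2(t) = (1/2)t^2 + (5/2)t + 3

L_2(t) = (t + 3)(t + 2) / [(2)·(1)]
       = (t^2 + 5t + 6) / (2)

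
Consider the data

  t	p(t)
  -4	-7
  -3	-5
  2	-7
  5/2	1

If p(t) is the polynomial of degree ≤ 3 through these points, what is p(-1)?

-9127/715

Using Newton's divided-difference form:
p[-4,-3] = (-5 - (-7)) / (-3 - (-4)) = 2
p[-3,2] = (-7 - (-5)) / (2 - (-3)) = -2/5
p[2,5/2] = (1 - (-7)) / (5/2 - 2) = 16
p[-4,-3,2] = (-2/5 - 2) / (2 - (-4)) = -2/5
p[-3,2,5/2] = (16 - (-2/5)) / (5/2 - (-3)) = 164/55
p[-4,-3,2,5/2] = (164/55 - (-2/5)) / (5/2 - (-4)) = 372/715
p(-1) = -7 + 2·(3) + (-2/5)·(3)·(2) + (372/715)·(3)·(2)·(-3) = -9127/715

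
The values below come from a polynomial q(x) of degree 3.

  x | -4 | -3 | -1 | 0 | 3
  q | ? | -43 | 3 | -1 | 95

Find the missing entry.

The 4 known values determine q uniquely (degree ≤ 3).
L_0(-4) = (-3)·(-4)·(-7)/[(-2)·(-3)·(-6)] = 7/3
L_1(-4) = (-1)·(-4)·(-7)/[(2)·(-1)·(-4)] = -7/2
L_2(-4) = (-1)·(-3)·(-7)/[(3)·(1)·(-3)] = 7/3
L_3(-4) = (-1)·(-3)·(-4)/[(6)·(4)·(3)] = -1/6
Sum: (-43)·(7/3) + 3·(-7/2) + (-1)·(7/3) + 95·(-1/6) = -129

-129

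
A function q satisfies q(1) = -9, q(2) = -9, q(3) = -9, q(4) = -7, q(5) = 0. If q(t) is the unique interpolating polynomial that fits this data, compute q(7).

L_0(7) = (5)·(4)·(3)·(2)/[(-1)·(-2)·(-3)·(-4)] = 5
L_1(7) = (6)·(4)·(3)·(2)/[(1)·(-1)·(-2)·(-3)] = -24
L_2(7) = (6)·(5)·(3)·(2)/[(2)·(1)·(-1)·(-2)] = 45
L_3(7) = (6)·(5)·(4)·(2)/[(3)·(2)·(1)·(-1)] = -40
L_4(7) = (6)·(5)·(4)·(3)/[(4)·(3)·(2)·(1)] = 15
Sum: (-9)·(5) + (-9)·(-24) + (-9)·(45) + (-7)·(-40) + 0 = 46

46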